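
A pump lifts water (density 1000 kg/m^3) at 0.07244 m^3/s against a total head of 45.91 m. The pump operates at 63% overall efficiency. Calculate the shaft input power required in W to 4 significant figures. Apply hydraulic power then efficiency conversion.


Approach: apply hydraulic power then efficiency conversion, P = rho*g*Q*H; P_in = P/eta.
Step 1 — hydraulic power (P = rho*g*Q*H):
  P = 1000 * 9.81 * 0.07244 * 45.91 = 32625.3 W
Step 2 — input power: P_in = P/eta = 32625.3 / 0.63 = 51790 W
Therefore the shaft input power required = 51790 W.


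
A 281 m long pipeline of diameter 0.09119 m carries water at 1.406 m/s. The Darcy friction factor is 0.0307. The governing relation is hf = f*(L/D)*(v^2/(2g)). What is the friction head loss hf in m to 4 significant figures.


hf = 0.0307 * (281/0.09119) * (1.406^2 / (2*9.81))
hf = 9.532 m
Therefore the friction head loss hf = 9.532 m.


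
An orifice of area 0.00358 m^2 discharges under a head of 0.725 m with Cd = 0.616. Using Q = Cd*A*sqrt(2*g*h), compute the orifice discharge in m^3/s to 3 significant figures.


Q = 0.616 * 0.00358 * sqrt(2*9.81*0.725) = 0.00832 m^3/s
Therefore the orifice discharge = 0.00832 m^3/s.


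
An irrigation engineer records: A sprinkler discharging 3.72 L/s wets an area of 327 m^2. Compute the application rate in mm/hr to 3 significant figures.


Approach: apply the application rate relation, rate = (Q/A)*3600.
rate = (3.72 / 327) * 3600 = 41.0 mm/hr
Therefore the application rate = 41.0 mm/hr.


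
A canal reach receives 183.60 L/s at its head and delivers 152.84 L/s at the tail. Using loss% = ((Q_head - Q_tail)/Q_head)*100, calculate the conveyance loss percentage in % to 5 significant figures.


loss = ((183.60 - 152.84)/183.60)*100 = 16.754 %
Therefore the conveyance loss percentage = 16.754 %.


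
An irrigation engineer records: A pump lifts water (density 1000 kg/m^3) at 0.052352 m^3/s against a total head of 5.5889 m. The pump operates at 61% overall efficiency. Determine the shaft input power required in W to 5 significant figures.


Approach: apply hydraulic power then efficiency conversion, P = rho*g*Q*H; P_in = P/eta.
Step 1 — hydraulic power (P = rho*g*Q*H):
  P = 1000 * 9.81 * 0.052352 * 5.5889 = 2870.309 W
Step 2 — input power: P_in = P/eta = 2870.309 / 0.61 = 4705.4 W
Therefore the shaft input power required = 4705.4 W.


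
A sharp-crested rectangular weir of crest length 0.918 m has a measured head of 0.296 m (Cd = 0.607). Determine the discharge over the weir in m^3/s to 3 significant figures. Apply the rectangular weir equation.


Approach: apply the rectangular weir equation, Q = (2/3)*Cd*L*sqrt(2g)*H^1.5.
Q = (2/3)*0.607*0.918*sqrt(2*9.81)*0.296^1.5 = 0.265 m^3/s
Therefore the discharge over the weir = 0.265 m^3/s.


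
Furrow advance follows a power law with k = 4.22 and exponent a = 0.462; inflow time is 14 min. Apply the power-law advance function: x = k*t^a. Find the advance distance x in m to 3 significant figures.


x = 4.22 * 14^0.462 = 14.3 m
Therefore the advance distance x = 14.3 m.


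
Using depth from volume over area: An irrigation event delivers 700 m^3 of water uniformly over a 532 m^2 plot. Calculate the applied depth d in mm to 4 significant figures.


Approach: apply depth from volume over area, d = (V/A)*1000.
d = (700 / 532) * 1000 = 1316 mm
Therefore the applied depth d = 1316 mm.


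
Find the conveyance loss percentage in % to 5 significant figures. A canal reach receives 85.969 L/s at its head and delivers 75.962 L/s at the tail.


Approach: apply the conveyance loss ratio, loss% = ((Q_head - Q_tail)/Q_head)*100.
loss = ((85.969 - 75.962)/85.969)*100 = 11.640 %
Therefore the conveyance loss percentage = 11.640 %.


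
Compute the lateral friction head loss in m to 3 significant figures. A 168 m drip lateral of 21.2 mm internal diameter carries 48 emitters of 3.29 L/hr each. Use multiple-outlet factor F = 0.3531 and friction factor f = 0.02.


Approach: apply Darcy-Weisbach with the multiple-outlet F-factor, Q = n*q/(3600*1000) m^3/s; v = Q/A; hf = F*f*(L/D)*(v^2/(2g)).
Q = 48*3.29/(3600*1000) = 4.3867e-05 m^3/s
A = pi*(21.2e-3/2)^2 = 3.5299e-04 m^2, so v = Q/A = 0.12427 m/s
hf = 0.3531*0.02*(168/0.0212)*(0.12427^2/(2*9.81)) = 0.0441 m
Therefore the lateral friction head loss = 0.0441 m.


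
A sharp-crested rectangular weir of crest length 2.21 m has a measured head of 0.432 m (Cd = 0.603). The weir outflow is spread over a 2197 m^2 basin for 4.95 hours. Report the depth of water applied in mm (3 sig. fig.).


Approach: apply the rectangular weir equation with a volume-to-depth conversion, Q = (2/3)*Cd*L*sqrt(2g)*H^1.5; d = Q*t/A * 1000.
Step 1 — weir discharge:
  Q = (2/3)*0.603*2.21*sqrt(2*9.81)*0.432^1.5 = 1.1174 m^3/s
Step 2 — volume: V = 1.1174 * 4.95*3600 = 19911 m^3
Step 3 — depth: d = V/A * 1000 = 19911/2197 * 1000 = 9060 mm
Therefore the depth of water applied = 9060 mm.


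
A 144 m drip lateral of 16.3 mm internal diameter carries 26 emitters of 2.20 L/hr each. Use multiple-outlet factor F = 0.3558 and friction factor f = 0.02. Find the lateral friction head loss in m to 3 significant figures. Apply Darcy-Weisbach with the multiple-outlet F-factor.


Approach: apply Darcy-Weisbach with the multiple-outlet F-factor, Q = n*q/(3600*1000) m^3/s; v = Q/A; hf = F*f*(L/D)*(v^2/(2g)).
Q = 26*2.20/(3600*1000) = 1.5889e-05 m^3/s
A = pi*(16.3e-3/2)^2 = 2.0867e-04 m^2, so v = Q/A = 0.076143 m/s
hf = 0.3558*0.02*(144/0.0163)*(0.076143^2/(2*9.81)) = 0.0186 m
Therefore the lateral friction head loss = 0.0186 m.


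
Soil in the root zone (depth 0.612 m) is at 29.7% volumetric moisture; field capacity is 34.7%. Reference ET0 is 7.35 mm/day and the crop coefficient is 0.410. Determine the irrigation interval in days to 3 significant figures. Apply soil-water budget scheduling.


Approach: apply soil-water budget scheduling, SMD = (FC-theta)/100*depth*1000; ETc = ET0*Kc; interval = SMD/ETc.
Step 1 — soil moisture deficit:
  SMD = (34.7 - 29.7)/100 * 0.612 * 1000 = 30.600 mm
Step 2 — daily crop ET (ETc = ET0*Kc):
  ETc = 7.35 * 0.410 = 3.0135 mm/day
Step 3 — irrigation interval (SMD/ETc):
  interval = 30.600 / 3.0135 = 10.2 days
Therefore the irrigation interval = 10.2 days.


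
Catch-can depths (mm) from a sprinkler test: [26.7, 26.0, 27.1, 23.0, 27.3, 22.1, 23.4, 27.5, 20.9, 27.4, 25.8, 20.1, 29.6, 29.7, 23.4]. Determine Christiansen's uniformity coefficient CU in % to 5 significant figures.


Approach: apply Christiansen's uniformity coefficient, CU = (1 - mean_abs_deviation/mean)*100.
mean = 25.33333 mm
mean |d_i - mean| = 2.546667 mm
CU = (1 - 2.546667/25.33333)*100 = 89.947 %
Therefore Christiansen's uniformity coefficient CU = 89.947 %.


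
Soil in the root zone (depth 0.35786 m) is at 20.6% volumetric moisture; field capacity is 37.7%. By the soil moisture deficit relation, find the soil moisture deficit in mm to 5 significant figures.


Approach: apply the soil moisture deficit relation, SMD = (FC - theta)/100 * depth * 1000.
SMD = (37.7 - 20.6)/100 * 0.35786 * 1000 = 61.194 mm
Therefore the soil moisture deficit = 61.194 mm.


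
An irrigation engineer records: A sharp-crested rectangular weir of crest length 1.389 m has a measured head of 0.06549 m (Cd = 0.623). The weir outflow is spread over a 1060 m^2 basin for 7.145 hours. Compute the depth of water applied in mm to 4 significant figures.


Approach: apply the rectangular weir equation with a volume-to-depth conversion, Q = (2/3)*Cd*L*sqrt(2g)*H^1.5; d = Q*t/A * 1000.
Step 1 — weir discharge:
  Q = (2/3)*0.623*1.389*sqrt(2*9.81)*0.06549^1.5 = 0.0428263 m^3/s
Step 2 — volume: V = 0.0428263 * 7.145*3600 = 1101.58 m^3
Step 3 — depth: d = V/A * 1000 = 1101.58/1060 * 1000 = 1039 mm
Therefore the depth of water applied = 1039 mm.


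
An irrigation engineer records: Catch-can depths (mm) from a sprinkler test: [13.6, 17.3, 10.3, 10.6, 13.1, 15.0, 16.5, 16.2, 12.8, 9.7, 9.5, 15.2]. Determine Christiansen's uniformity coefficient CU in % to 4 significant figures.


Approach: apply Christiansen's uniformity coefficient, CU = (1 - mean_abs_deviation/mean)*100.
mean = 13.3167 mm
mean |d_i - mean| = 2.31667 mm
CU = (1 - 2.31667/13.3167)*100 = 82.60 %
Therefore Christiansen's uniformity coefficient CU = 82.60 %.


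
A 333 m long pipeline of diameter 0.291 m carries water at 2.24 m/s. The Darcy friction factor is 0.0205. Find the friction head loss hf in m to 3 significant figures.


Approach: apply the Darcy-Weisbach equation, hf = f*(L/D)*(v^2/(2g)).
hf = 0.0205 * (333/0.291) * (2.24^2 / (2*9.81))
hf = 6.00 m
Therefore the friction head loss hf = 6.00 m.


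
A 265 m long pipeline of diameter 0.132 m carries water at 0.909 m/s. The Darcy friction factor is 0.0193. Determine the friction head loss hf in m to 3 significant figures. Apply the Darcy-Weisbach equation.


Approach: apply the Darcy-Weisbach equation, hf = f*(L/D)*(v^2/(2g)).
hf = 0.0193 * (265/0.132) * (0.909^2 / (2*9.81))
hf = 1.63 m
Therefore the friction head loss hf = 1.63 m.


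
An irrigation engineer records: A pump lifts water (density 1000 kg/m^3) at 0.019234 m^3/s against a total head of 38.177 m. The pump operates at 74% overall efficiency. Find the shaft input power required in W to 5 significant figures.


Approach: apply hydraulic power then efficiency conversion, P = rho*g*Q*H; P_in = P/eta.
Step 1 — hydraulic power (P = rho*g*Q*H):
  P = 1000 * 9.81 * 0.019234 * 38.177 = 7203.448 W
Step 2 — input power: P_in = P/eta = 7203.448 / 0.74 = 9734.4 W
Therefore the shaft input power required = 9734.4 W.


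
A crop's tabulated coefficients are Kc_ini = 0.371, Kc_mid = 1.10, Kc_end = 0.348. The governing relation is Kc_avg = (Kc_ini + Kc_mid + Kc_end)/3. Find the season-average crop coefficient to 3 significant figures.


Kc_avg = (0.371 + 1.10 + 0.348)/3 = 0.606
Therefore the season-average crop coefficient = 0.606.


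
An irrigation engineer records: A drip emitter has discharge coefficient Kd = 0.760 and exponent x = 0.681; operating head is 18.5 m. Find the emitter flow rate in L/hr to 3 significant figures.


Approach: apply the emitter characteristic equation, q = Kd * h^x.
q = 0.760 * 18.5^0.681 = 5.54 L/hr
Therefore the emitter flow rate = 5.54 L/hr.


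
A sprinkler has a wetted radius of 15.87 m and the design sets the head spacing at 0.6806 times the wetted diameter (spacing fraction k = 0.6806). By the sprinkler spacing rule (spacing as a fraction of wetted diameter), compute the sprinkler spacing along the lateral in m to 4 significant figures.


Approach: apply the sprinkler spacing rule (spacing as a fraction of wetted diameter), S = k*(2*R).
S = 0.6806 * (2 * 15.87) = 21.60 m
Therefore the sprinkler spacing along the lateral = 21.60 m.


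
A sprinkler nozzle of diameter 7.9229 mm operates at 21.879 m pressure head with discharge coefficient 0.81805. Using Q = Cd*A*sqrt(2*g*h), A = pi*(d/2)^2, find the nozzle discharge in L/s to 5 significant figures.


A = pi*(7.9229e-3/2)^2 = 4.930128e-05 m^2
Q = 0.81805 * 4.930128e-05 * sqrt(2*9.81*21.879) * 1000 = 0.83561 L/s
Therefore the nozzle discharge = 0.83561 L/s.


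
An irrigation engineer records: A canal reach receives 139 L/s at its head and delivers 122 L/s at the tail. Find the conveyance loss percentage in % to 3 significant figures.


Approach: apply the conveyance loss ratio, loss% = ((Q_head - Q_tail)/Q_head)*100.
loss = ((139 - 122)/139)*100 = 12.2 %
Therefore the conveyance loss percentage = 12.2 %.


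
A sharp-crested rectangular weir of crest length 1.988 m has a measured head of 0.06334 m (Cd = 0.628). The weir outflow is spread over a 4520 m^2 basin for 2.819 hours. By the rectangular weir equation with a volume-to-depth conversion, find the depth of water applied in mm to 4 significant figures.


Approach: apply the rectangular weir equation with a volume-to-depth conversion, Q = (2/3)*Cd*L*sqrt(2g)*H^1.5; d = Q*t/A * 1000.
Step 1 — weir discharge:
  Q = (2/3)*0.628*1.988*sqrt(2*9.81)*0.06334^1.5 = 0.0587694 m^3/s
Step 2 — volume: V = 0.0587694 * 2.819*3600 = 596.416 m^3
Step 3 — depth: d = V/A * 1000 = 596.416/4520 * 1000 = 132.0 mm
Therefore the depth of water applied = 132.0 mm.


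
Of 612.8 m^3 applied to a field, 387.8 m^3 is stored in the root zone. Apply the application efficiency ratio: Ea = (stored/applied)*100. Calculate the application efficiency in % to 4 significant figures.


Ea = (387.8/612.8)*100 = 63.28 %
Therefore the application efficiency = 63.28 %.


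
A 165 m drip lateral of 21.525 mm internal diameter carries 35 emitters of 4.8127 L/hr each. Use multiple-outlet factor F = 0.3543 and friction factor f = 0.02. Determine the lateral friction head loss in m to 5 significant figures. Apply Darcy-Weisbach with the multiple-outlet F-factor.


Approach: apply Darcy-Weisbach with the multiple-outlet F-factor, Q = n*q/(3600*1000) m^3/s; v = Q/A; hf = F*f*(L/D)*(v^2/(2g)).
Q = 35*4.8127/(3600*1000) = 4.679014e-05 m^3/s
A = pi*(21.525e-3/2)^2 = 3.638951e-04 m^2, so v = Q/A = 0.1285814 m/s
hf = 0.3543*0.02*(165/0.021525)*(0.1285814^2/(2*9.81)) = 0.045772 m
Therefore the lateral friction head loss = 0.045772 m.


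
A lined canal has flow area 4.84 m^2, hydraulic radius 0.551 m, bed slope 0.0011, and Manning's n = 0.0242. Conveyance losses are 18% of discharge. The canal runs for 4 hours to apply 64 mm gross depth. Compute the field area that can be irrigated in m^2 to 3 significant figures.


Approach: apply Manning's equation with a conveyance and depth budget, Q = (1/n)*A*R^(2/3)*S^(1/2); Q_field = Q*(1-loss); Area = Q_field*t/(d/1000).
Step 1 — canal discharge (Manning's equation):
  Q = (1/0.0242) * 4.84 * 0.551^(2/3) * 0.0011^(1/2) = 4.4582 m^3/s
Step 2 — delivered flow: Q_field = 4.4582*(1 - 18/100) = 3.6557 m^3/s
Step 3 — volume delivered: V = 3.6557 * 4*3600 = 52643 m^3
Step 4 — area served: A = V / (depth/1000) = 52643 / 0.064 = 823000 m^2
Therefore the field area that can be irrigated = 823000 m^2.


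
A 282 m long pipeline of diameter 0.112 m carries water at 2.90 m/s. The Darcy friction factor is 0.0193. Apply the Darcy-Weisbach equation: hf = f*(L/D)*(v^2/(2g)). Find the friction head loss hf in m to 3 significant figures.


hf = 0.0193 * (282/0.112) * (2.90^2 / (2*9.81))
hf = 20.8 m
Therefore the friction head loss hf = 20.8 m.


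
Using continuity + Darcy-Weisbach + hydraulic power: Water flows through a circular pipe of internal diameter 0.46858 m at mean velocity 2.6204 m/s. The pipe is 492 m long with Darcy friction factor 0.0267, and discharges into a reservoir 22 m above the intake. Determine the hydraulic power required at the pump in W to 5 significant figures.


Approach: apply continuity + Darcy-Weisbach + hydraulic power, Q = A*v; hf = f*(L/D)*(v^2/(2g)); H = static + hf; P = rho*g*Q*H.
Step 1 — flow rate (continuity, Q = A*v):
  A = pi*(0.46858/2)^2 = 0.1724477 m^2
  Q = 0.1724477 * 2.6204 = 0.4518819 m^3/s
Step 2 — friction head loss (Darcy-Weisbach):
  hf = 0.0267 * (492/0.46858) * (2.6204^2 / (2*9.81))
  hf = 9.811351 m
Step 3 — total head: H = 22 + 9.811351 = 31.81135 m
Step 4 — hydraulic power (P = rho*g*Q*H):
  P = 1000 * 9.81 * 0.4518819 * 31.81135 = 141020 W
Therefore the hydraulic power required at the pump = 141020 W.


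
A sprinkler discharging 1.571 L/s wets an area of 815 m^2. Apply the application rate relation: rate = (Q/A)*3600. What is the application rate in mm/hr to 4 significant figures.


rate = (1.571 / 815) * 3600 = 6.939 mm/hr
Therefore the application rate = 6.939 mm/hr.


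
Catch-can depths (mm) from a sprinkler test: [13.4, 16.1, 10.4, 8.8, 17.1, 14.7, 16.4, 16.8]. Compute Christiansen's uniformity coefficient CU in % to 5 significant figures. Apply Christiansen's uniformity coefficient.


Approach: apply Christiansen's uniformity coefficient, CU = (1 - mean_abs_deviation/mean)*100.
mean = 14.21250 mm
mean |d_i - mean| = 2.509375 mm
CU = (1 - 2.509375/14.21250)*100 = 82.344 %
Therefore Christiansen's uniformity coefficient CU = 82.344 %.


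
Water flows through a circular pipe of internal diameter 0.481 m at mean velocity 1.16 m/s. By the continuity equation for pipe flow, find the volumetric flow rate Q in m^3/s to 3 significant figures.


Approach: apply the continuity equation for pipe flow, Q = A * v with A = pi*(D/2)^2.
A = pi*(0.481/2)^2 = 0.18171 m^2
Q = 0.18171 * 1.16 = 0.211 m^3/s
Therefore the volumetric flow rate Q = 0.211 m^3/s.


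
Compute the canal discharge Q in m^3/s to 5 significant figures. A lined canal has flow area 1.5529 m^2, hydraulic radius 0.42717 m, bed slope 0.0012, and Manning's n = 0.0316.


Approach: apply Manning's equation, Q = (1/n)*A*R^(2/3)*S^(1/2).
Q = (1/0.0316) * 1.5529 * 0.42717^(2/3) * 0.0012^(1/2) = 0.96556 m^3/s
Therefore the canal discharge Q = 0.96556 m^3/s.


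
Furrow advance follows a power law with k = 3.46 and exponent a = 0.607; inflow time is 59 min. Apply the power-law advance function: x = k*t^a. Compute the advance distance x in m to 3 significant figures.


x = 3.46 * 59^0.607 = 41.1 m
Therefore the advance distance x = 41.1 m.


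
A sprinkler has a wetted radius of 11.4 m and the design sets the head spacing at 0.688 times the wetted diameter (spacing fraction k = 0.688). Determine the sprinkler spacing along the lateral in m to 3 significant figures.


Approach: apply the sprinkler spacing rule (spacing as a fraction of wetted diameter), S = k*(2*R).
S = 0.688 * (2 * 11.4) = 15.7 m
Therefore the sprinkler spacing along the lateral = 15.7 m.


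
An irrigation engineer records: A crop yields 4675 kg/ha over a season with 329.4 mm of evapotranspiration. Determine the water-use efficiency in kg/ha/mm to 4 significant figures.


Approach: apply the water-use efficiency ratio, WUE = yield/ET.
WUE = 4675 / 329.4 = 14.19 kg/ha/mm
Therefore the water-use efficiency = 14.19 kg/ha/mm.


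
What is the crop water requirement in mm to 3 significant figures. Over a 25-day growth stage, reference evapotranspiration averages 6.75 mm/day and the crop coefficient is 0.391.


Approach: apply the crop water requirement relation, CWR = ET0 * Kc * days.
CWR = 6.75 * 0.391 * 25 = 66.0 mm
Therefore the crop water requirement = 66.0 mm.


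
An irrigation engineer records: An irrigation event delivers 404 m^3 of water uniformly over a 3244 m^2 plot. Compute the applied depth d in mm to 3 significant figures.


Approach: apply depth from volume over area, d = (V/A)*1000.
d = (404 / 3244) * 1000 = 125 mm
Therefore the applied depth d = 125 mm.


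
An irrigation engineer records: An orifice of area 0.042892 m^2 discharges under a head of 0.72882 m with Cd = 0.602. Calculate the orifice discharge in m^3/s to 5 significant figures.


Approach: apply the orifice equation, Q = Cd*A*sqrt(2*g*h).
Q = 0.602 * 0.042892 * sqrt(2*9.81*0.72882) = 0.097641 m^3/s
Therefore the orifice discharge = 0.097641 m^3/s.


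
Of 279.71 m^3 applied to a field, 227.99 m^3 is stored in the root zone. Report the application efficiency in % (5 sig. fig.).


Approach: apply the application efficiency ratio, Ea = (stored/applied)*100.
Ea = (227.99/279.71)*100 = 81.509 %
Therefore the application efficiency = 81.509 %.


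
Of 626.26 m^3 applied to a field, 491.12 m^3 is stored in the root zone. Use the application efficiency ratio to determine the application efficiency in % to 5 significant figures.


Approach: apply the application efficiency ratio, Ea = (stored/applied)*100.
Ea = (491.12/626.26)*100 = 78.421 %
Therefore the application efficiency = 78.421 %.


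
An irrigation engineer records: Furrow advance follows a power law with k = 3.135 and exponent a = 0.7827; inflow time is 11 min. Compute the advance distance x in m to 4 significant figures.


Approach: apply the power-law advance function, x = k*t^a.
x = 3.135 * 11^0.7827 = 20.48 m
Therefore the advance distance x = 20.48 m.


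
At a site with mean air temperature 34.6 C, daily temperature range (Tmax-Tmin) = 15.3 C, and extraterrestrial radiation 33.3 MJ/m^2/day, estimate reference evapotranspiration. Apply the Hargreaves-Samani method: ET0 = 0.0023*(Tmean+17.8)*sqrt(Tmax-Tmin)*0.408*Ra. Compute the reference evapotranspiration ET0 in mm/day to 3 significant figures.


ET0 = 0.0023*(34.6+17.8)*sqrt(15.3)*0.408*33.3 = 6.40 mm/day
Therefore the reference evapotranspiration ET0 = 6.40 mm/day.


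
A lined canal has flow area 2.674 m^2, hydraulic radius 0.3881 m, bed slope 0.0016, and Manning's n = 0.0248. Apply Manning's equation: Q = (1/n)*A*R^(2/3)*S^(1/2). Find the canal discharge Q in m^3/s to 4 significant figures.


Q = (1/0.0248) * 2.674 * 0.3881^(2/3) * 0.0016^(1/2) = 2.295 m^3/s
Therefore the canal discharge Q = 2.295 m^3/s.


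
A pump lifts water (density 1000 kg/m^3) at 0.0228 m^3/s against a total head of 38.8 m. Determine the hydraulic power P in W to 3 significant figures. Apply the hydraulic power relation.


Approach: apply the hydraulic power relation, P = rho*g*Q*H.
P = 1000 * 9.81 * 0.0228 * 38.8 = 8680 W
Therefore the hydraulic power P = 8680 W.


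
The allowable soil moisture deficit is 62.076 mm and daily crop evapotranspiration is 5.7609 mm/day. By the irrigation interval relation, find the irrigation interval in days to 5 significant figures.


Approach: apply the irrigation interval relation, interval = SMD / ETc.
interval = 62.076 / 5.7609 = 10.775 days
Therefore the irrigation interval = 10.775 days.


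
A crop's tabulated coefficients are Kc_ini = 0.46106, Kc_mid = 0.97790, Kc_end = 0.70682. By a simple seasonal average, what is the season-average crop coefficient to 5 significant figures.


Approach: apply a simple seasonal average, Kc_avg = (Kc_ini + Kc_mid + Kc_end)/3.
Kc_avg = (0.46106 + 0.97790 + 0.70682)/3 = 0.71526
Therefore the season-average crop coefficient = 0.71526.


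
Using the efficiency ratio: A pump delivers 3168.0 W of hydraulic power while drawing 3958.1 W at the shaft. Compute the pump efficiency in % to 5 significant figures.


Approach: apply the efficiency ratio, eta = (P_out/P_in)*100.
eta = (3168.0 / 3958.1) * 100 = 80.038 %
Therefore the pump efficiency = 80.038 %.


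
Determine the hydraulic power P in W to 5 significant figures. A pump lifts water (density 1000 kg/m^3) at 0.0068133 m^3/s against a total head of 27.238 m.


Approach: apply the hydraulic power relation, P = rho*g*Q*H.
P = 1000 * 9.81 * 0.0068133 * 27.238 = 1820.5 W
Therefore the hydraulic power P = 1820.5 W.


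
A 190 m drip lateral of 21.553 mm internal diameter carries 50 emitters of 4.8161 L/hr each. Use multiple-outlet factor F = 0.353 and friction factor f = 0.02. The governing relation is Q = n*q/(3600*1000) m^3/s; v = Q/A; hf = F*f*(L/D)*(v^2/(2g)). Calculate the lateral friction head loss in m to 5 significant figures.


Q = 50*4.8161/(3600*1000) = 6.689028e-05 m^3/s
A = pi*(21.553e-3/2)^2 = 3.648424e-04 m^2, so v = Q/A = 0.1833402 m/s
hf = 0.353*0.02*(190/0.021553)*(0.1833402^2/(2*9.81)) = 0.10663 m
Therefore the lateral friction head loss = 0.10663 m.


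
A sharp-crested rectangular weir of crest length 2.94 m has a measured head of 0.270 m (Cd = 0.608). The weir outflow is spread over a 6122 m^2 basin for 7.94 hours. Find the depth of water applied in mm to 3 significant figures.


Approach: apply the rectangular weir equation with a volume-to-depth conversion, Q = (2/3)*Cd*L*sqrt(2g)*H^1.5; d = Q*t/A * 1000.
Step 1 — weir discharge:
  Q = (2/3)*0.608*2.94*sqrt(2*9.81)*0.270^1.5 = 0.74055 m^3/s
Step 2 — volume: V = 0.74055 * 7.94*3600 = 21168 m^3
Step 3 — depth: d = V/A * 1000 = 21168/6122 * 1000 = 3460 mm
Therefore the depth of water applied = 3460 mm.


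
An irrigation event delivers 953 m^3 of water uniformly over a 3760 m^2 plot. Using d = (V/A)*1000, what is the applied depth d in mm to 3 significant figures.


d = (953 / 3760) * 1000 = 253 mm
Therefore the applied depth d = 253 mm.


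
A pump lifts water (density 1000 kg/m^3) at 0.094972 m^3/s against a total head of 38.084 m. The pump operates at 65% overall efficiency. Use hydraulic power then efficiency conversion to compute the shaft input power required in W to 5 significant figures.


Approach: apply hydraulic power then efficiency conversion, P = rho*g*Q*H; P_in = P/eta.
Step 1 — hydraulic power (P = rho*g*Q*H):
  P = 1000 * 9.81 * 0.094972 * 38.084 = 35481.92 W
Step 2 — input power: P_in = P/eta = 35481.92 / 0.65 = 54588 W
Therefore the shaft input power required = 54588 W.


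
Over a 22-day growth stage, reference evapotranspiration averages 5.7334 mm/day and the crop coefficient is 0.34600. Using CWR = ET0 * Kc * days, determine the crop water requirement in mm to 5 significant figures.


CWR = 5.7334 * 0.34600 * 22 = 43.643 mm
Therefore the crop water requirement = 43.643 mm.


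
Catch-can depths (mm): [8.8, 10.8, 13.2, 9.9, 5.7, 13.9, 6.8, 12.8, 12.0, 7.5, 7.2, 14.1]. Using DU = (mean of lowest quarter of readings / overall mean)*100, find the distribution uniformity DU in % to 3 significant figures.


sorted lowest 3 of 12: [5.7, 6.8, 7.2] -> mean = 6.5667 mm
overall mean = 10.225 mm
DU = (6.5667/10.225)*100 = 64.2 %
Therefore the distribution uniformity DU = 64.2 %.


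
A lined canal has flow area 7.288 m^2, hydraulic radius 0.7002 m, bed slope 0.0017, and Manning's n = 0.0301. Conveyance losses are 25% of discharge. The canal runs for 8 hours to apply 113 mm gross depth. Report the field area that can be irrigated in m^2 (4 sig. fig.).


Approach: apply Manning's equation with a conveyance and depth budget, Q = (1/n)*A*R^(2/3)*S^(1/2); Q_field = Q*(1-loss); Area = Q_field*t/(d/1000).
Step 1 — canal discharge (Manning's equation):
  Q = (1/0.0301) * 7.288 * 0.7002^(2/3) * 0.0017^(1/2) = 7.87193 m^3/s
Step 2 — delivered flow: Q_field = 7.87193*(1 - 25/100) = 5.90395 m^3/s
Step 3 — volume delivered: V = 5.90395 * 8*3600 = 170034 m^3
Step 4 — area served: A = V / (depth/1000) = 170034 / 0.113 = 1505000 m^2
Therefore the field area that can be irrigated = 1505000 m^2.


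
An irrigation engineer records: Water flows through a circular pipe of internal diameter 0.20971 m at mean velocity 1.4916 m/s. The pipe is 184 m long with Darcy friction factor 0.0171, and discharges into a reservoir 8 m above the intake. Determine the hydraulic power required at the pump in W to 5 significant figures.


Approach: apply continuity + Darcy-Weisbach + hydraulic power, Q = A*v; hf = f*(L/D)*(v^2/(2g)); H = static + hf; P = rho*g*Q*H.
Step 1 — flow rate (continuity, Q = A*v):
  A = pi*(0.20971/2)^2 = 0.03454046 m^2
  Q = 0.03454046 * 1.4916 = 0.05152056 m^3/s
Step 2 — friction head loss (Darcy-Weisbach):
  hf = 0.0171 * (184/0.20971) * (1.4916^2 / (2*9.81))
  hf = 1.701377 m
Step 3 — total head: H = 8 + 1.701377 = 9.701377 m
Step 4 — hydraulic power (P = rho*g*Q*H):
  P = 1000 * 9.81 * 0.05152056 * 9.701377 = 4903.2 W
Therefore the hydraulic power required at the pump = 4903.2 W.


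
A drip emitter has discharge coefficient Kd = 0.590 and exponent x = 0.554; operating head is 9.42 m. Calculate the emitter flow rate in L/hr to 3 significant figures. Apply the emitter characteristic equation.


Approach: apply the emitter characteristic equation, q = Kd * h^x.
q = 0.590 * 9.42^0.554 = 2.04 L/hr
Therefore the emitter flow rate = 2.04 L/hr.


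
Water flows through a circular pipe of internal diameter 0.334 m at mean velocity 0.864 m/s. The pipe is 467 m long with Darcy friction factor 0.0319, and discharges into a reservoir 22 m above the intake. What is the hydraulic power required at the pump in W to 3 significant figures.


Approach: apply continuity + Darcy-Weisbach + hydraulic power, Q = A*v; hf = f*(L/D)*(v^2/(2g)); H = static + hf; P = rho*g*Q*H.
Step 1 — flow rate (continuity, Q = A*v):
  A = pi*(0.334/2)^2 = 0.087616 m^2
  Q = 0.087616 * 0.864 = 0.075700 m^3/s
Step 2 — friction head loss (Darcy-Weisbach):
  hf = 0.0319 * (467/0.334) * (0.864^2 / (2*9.81))
  hf = 1.6970 m
Step 3 — total head: H = 22 + 1.6970 = 23.697 m
Step 4 — hydraulic power (P = rho*g*Q*H):
  P = 1000 * 9.81 * 0.075700 * 23.697 = 17600 W
Therefore the hydraulic power required at the pump = 17600 W.


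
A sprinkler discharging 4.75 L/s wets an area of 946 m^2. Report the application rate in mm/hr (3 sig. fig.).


Approach: apply the application rate relation, rate = (Q/A)*3600.
rate = (4.75 / 946) * 3600 = 18.1 mm/hr
Therefore the application rate = 18.1 mm/hr.


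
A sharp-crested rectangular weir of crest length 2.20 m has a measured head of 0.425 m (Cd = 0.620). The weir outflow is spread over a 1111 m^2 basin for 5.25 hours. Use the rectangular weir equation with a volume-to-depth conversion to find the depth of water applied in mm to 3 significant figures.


Approach: apply the rectangular weir equation with a volume-to-depth conversion, Q = (2/3)*Cd*L*sqrt(2g)*H^1.5; d = Q*t/A * 1000.
Step 1 — weir discharge:
  Q = (2/3)*0.620*2.20*sqrt(2*9.81)*0.425^1.5 = 1.1160 m^3/s
Step 2 — volume: V = 1.1160 * 5.25*3600 = 21092 m^3
Step 3 — depth: d = V/A * 1000 = 21092/1111 * 1000 = 19000 mm
Therefore the depth of water applied = 19000 mm.


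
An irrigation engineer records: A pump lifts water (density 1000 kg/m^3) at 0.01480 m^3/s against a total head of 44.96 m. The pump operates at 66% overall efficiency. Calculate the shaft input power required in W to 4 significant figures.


Approach: apply hydraulic power then efficiency conversion, P = rho*g*Q*H; P_in = P/eta.
Step 1 — hydraulic power (P = rho*g*Q*H):
  P = 1000 * 9.81 * 0.01480 * 44.96 = 6527.65 W
Step 2 — input power: P_in = P/eta = 6527.65 / 0.66 = 9890 W
Therefore the shaft input power required = 9890 W.


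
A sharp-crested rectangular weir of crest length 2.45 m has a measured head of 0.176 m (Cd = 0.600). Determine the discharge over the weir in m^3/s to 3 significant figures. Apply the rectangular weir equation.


Approach: apply the rectangular weir equation, Q = (2/3)*Cd*L*sqrt(2g)*H^1.5.
Q = (2/3)*0.600*2.45*sqrt(2*9.81)*0.176^1.5 = 0.321 m^3/s
Therefore the discharge over the weir = 0.321 m^3/s.


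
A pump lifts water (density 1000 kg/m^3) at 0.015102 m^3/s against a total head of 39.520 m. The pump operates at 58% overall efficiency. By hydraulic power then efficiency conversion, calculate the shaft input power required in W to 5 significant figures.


Approach: apply hydraulic power then efficiency conversion, P = rho*g*Q*H; P_in = P/eta.
Step 1 — hydraulic power (P = rho*g*Q*H):
  P = 1000 * 9.81 * 0.015102 * 39.520 = 5854.913 W
Step 2 — input power: P_in = P/eta = 5854.913 / 0.58 = 10095 W
Therefore the shaft input power required = 10095 W.


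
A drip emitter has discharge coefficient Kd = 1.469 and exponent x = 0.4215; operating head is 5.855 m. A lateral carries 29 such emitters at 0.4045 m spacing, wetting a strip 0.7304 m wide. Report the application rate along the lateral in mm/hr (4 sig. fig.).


Approach: apply the emitter equation with a lateral mass balance, q = Kd*h^x; Q = n*q; rate = Q/(n*spacing*width).
Step 1 — single emitter flow (q = Kd*h^x):
  q = 1.469 * 5.855^0.4215 = 3.09410 L/hr
Step 2 — total lateral flow: Q = 29 * 3.09410 = 89.7289 L/hr
Step 3 — wetted area: A = 29 * 0.4045 * 0.7304 = 8.56796 m^2
Step 4 — application rate: Q/A = 89.7289/8.56796 = 10.47 mm/hr
Therefore the application rate along the lateral = 10.47 mm/hr.


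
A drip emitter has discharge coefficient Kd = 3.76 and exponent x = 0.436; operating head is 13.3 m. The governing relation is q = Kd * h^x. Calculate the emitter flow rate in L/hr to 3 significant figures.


q = 3.76 * 13.3^0.436 = 11.6 L/hr
Therefore the emitter flow rate = 11.6 L/hr.


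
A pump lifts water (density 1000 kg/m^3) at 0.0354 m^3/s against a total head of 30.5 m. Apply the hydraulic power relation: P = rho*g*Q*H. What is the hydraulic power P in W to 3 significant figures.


P = 1000 * 9.81 * 0.0354 * 30.5 = 10600 W
Therefore the hydraulic power P = 10600 W.


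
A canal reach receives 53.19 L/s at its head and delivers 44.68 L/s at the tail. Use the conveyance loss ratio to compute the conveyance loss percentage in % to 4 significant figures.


Approach: apply the conveyance loss ratio, loss% = ((Q_head - Q_tail)/Q_head)*100.
loss = ((53.19 - 44.68)/53.19)*100 = 16.00 %
Therefore the conveyance loss percentage = 16.00 %.


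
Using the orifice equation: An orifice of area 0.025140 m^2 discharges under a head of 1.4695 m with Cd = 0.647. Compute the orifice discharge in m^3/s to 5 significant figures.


Approach: apply the orifice equation, Q = Cd*A*sqrt(2*g*h).
Q = 0.647 * 0.025140 * sqrt(2*9.81*1.4695) = 0.087338 m^3/s
Therefore the orifice discharge = 0.087338 m^3/s.


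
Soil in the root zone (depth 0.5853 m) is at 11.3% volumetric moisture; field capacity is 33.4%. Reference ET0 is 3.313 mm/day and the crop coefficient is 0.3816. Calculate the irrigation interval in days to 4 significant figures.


Approach: apply soil-water budget scheduling, SMD = (FC-theta)/100*depth*1000; ETc = ET0*Kc; interval = SMD/ETc.
Step 1 — soil moisture deficit:
  SMD = (33.4 - 11.3)/100 * 0.5853 * 1000 = 129.351 mm
Step 2 — daily crop ET (ETc = ET0*Kc):
  ETc = 3.313 * 0.3816 = 1.26424 mm/day
Step 3 — irrigation interval (SMD/ETc):
  interval = 129.351 / 1.26424 = 102.3 days
Therefore the irrigation interval = 102.3 days.


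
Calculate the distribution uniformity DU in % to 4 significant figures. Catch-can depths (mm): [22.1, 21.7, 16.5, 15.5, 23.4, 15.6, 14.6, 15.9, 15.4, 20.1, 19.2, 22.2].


Approach: apply the low-quarter distribution uniformity, DU = (mean of lowest quarter of readings / overall mean)*100.
sorted lowest 3 of 12: [14.6, 15.4, 15.5] -> mean = 15.1667 mm
overall mean = 18.5167 mm
DU = (15.1667/18.5167)*100 = 81.91 %
Therefore the distribution uniformity DU = 81.91 %.


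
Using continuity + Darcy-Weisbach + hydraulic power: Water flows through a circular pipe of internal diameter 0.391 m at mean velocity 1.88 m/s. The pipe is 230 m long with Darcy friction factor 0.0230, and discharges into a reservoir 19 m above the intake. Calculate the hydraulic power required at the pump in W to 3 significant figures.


Approach: apply continuity + Darcy-Weisbach + hydraulic power, Q = A*v; hf = f*(L/D)*(v^2/(2g)); H = static + hf; P = rho*g*Q*H.
Step 1 — flow rate (continuity, Q = A*v):
  A = pi*(0.391/2)^2 = 0.12007 m^2
  Q = 0.12007 * 1.88 = 0.22574 m^3/s
Step 2 — friction head loss (Darcy-Weisbach):
  hf = 0.0230 * (230/0.391) * (1.88^2 / (2*9.81))
  hf = 2.4372 m
Step 3 — total head: H = 19 + 2.4372 = 21.437 m
Step 4 — hydraulic power (P = rho*g*Q*H):
  P = 1000 * 9.81 * 0.22574 * 21.437 = 47500 W
Therefore the hydraulic power required at the pump = 47500 W.


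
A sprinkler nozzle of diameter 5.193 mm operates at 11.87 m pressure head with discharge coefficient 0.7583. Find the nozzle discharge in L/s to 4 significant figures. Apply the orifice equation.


Approach: apply the orifice equation, Q = Cd*A*sqrt(2*g*h), A = pi*(d/2)^2.
A = pi*(5.193e-3/2)^2 = 2.11800e-05 m^2
Q = 0.7583 * 2.11800e-05 * sqrt(2*9.81*11.87) * 1000 = 0.2451 L/s
Therefore the nozzle discharge = 0.2451 L/s.


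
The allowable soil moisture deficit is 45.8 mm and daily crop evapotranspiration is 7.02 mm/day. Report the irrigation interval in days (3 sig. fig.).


Approach: apply the irrigation interval relation, interval = SMD / ETc.
interval = 45.8 / 7.02 = 6.52 days
Therefore the irrigation interval = 6.52 days.


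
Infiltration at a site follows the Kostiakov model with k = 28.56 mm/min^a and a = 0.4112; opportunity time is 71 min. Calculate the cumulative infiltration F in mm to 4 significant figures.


Approach: apply the Kostiakov infiltration equation, F = k*t^a.
F = 28.56 * 71^0.4112 = 164.8 mm
Therefore the cumulative infiltration F = 164.8 mm.


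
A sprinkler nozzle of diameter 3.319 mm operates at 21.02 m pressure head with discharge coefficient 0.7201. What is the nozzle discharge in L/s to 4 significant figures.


Approach: apply the orifice equation, Q = Cd*A*sqrt(2*g*h), A = pi*(d/2)^2.
A = pi*(3.319e-3/2)^2 = 8.65176e-06 m^2
Q = 0.7201 * 8.65176e-06 * sqrt(2*9.81*21.02) * 1000 = 0.1265 L/s
Therefore the nozzle discharge = 0.1265 L/s.


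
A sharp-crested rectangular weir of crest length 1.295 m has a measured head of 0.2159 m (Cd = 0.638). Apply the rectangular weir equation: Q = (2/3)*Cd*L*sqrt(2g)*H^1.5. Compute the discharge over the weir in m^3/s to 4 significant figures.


Q = (2/3)*0.638*1.295*sqrt(2*9.81)*0.2159^1.5 = 0.2448 m^3/s
Therefore the discharge over the weir = 0.2448 m^3/s.


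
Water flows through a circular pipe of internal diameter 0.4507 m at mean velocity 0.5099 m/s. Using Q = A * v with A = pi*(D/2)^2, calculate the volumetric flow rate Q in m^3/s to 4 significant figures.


A = pi*(0.4507/2)^2 = 0.159538 m^2
Q = 0.159538 * 0.5099 = 0.08135 m^3/s
Therefore the volumetric flow rate Q = 0.08135 m^3/s.


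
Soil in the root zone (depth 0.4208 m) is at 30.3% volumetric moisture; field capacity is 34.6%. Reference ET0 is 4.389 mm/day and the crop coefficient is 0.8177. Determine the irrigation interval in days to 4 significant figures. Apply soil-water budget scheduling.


Approach: apply soil-water budget scheduling, SMD = (FC-theta)/100*depth*1000; ETc = ET0*Kc; interval = SMD/ETc.
Step 1 — soil moisture deficit:
  SMD = (34.6 - 30.3)/100 * 0.4208 * 1000 = 18.0944 mm
Step 2 — daily crop ET (ETc = ET0*Kc):
  ETc = 4.389 * 0.8177 = 3.58889 mm/day
Step 3 — irrigation interval (SMD/ETc):
  interval = 18.0944 / 3.58889 = 5.042 days
Therefore the irrigation interval = 5.042 days.


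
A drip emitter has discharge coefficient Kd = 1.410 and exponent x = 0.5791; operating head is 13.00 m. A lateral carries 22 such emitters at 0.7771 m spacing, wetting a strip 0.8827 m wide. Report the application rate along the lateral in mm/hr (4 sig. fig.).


Approach: apply the emitter equation with a lateral mass balance, q = Kd*h^x; Q = n*q; rate = Q/(n*spacing*width).
Step 1 — single emitter flow (q = Kd*h^x):
  q = 1.410 * 13.00^0.5791 = 6.22736 L/hr
Step 2 — total lateral flow: Q = 22 * 6.22736 = 137.002 L/hr
Step 3 — wetted area: A = 22 * 0.7771 * 0.8827 = 15.0908 m^2
Step 4 — application rate: Q/A = 137.002/15.0908 = 9.078 mm/hr
Therefore the application rate along the lateral = 9.078 mm/hr.


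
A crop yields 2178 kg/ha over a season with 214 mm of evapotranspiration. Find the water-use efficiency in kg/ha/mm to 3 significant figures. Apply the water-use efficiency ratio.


Approach: apply the water-use efficiency ratio, WUE = yield/ET.
WUE = 2178 / 214 = 10.2 kg/ha/mm
Therefore the water-use efficiency = 10.2 kg/ha/mm.


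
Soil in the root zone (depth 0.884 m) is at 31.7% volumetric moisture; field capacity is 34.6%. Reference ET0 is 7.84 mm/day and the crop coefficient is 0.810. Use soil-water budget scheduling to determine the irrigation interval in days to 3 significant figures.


Approach: apply soil-water budget scheduling, SMD = (FC-theta)/100*depth*1000; ETc = ET0*Kc; interval = SMD/ETc.
Step 1 — soil moisture deficit:
  SMD = (34.6 - 31.7)/100 * 0.884 * 1000 = 25.636 mm
Step 2 — daily crop ET (ETc = ET0*Kc):
  ETc = 7.84 * 0.810 = 6.3504 mm/day
Step 3 — irrigation interval (SMD/ETc):
  interval = 25.636 / 6.3504 = 4.04 days
Therefore the irrigation interval = 4.04 days.


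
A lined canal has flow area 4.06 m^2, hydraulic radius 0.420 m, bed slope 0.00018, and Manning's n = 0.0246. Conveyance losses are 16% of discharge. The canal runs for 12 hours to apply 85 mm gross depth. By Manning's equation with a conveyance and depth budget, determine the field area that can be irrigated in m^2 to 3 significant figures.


Approach: apply Manning's equation with a conveyance and depth budget, Q = (1/n)*A*R^(2/3)*S^(1/2); Q_field = Q*(1-loss); Area = Q_field*t/(d/1000).
Step 1 — canal discharge (Manning's equation):
  Q = (1/0.0246) * 4.06 * 0.420^(2/3) * 0.00018^(1/2) = 1.2418 m^3/s
Step 2 — delivered flow: Q_field = 1.2418*(1 - 16/100) = 1.0431 m^3/s
Step 3 — volume delivered: V = 1.0431 * 12*3600 = 45063 m^3
Step 4 — area served: A = V / (depth/1000) = 45063 / 0.085 = 530000 m^2
Therefore the field area that can be irrigated = 530000 m^2.
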